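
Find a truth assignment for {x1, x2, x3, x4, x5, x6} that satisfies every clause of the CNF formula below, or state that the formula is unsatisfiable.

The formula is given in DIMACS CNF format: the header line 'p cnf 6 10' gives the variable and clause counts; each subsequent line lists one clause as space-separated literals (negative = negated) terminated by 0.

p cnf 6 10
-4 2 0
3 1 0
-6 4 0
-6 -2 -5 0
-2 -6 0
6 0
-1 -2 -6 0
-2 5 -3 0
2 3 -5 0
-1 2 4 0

UNSATISFIABLE

(x6) alone gives x6 = True.
(x4) alone gives x4 = True.
(x2) alone gives x2 = True.
That conflicts with the unit clause (¬x2).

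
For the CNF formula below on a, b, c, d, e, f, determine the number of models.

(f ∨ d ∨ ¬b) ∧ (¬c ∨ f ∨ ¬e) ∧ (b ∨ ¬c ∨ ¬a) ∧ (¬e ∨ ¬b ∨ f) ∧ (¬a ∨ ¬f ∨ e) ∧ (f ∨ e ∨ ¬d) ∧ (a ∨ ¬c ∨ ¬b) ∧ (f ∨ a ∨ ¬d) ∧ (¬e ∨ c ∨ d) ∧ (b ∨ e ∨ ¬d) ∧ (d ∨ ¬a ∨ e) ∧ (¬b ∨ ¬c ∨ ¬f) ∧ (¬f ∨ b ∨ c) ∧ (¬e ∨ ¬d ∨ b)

8

There are 2^6 = 64 truth assignments over (a, b, c, d, e, f).
Split on f. With f = True, the clauses containing f are satisfied and ¬f drops from the rest; 6 of the 2^5 = 32 assignments to the other variables satisfy what remains.
With f = False, by the same count on the reduced clause set, 2 assignments work.
(One model: a=F, b=F, c=F, d=F, e=F, f=F.)
Total: 6 + 2 = 8.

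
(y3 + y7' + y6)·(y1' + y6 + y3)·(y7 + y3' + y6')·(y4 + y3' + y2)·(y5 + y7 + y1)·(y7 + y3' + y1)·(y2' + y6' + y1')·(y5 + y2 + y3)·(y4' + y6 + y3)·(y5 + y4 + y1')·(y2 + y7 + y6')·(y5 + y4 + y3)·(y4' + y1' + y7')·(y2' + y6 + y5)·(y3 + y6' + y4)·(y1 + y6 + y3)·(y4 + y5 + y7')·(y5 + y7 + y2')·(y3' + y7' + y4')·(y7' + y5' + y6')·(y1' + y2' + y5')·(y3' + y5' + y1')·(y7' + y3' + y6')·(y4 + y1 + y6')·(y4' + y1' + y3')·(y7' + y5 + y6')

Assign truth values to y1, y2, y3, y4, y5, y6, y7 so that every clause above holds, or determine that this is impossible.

Try y3 = 1.
Try y7 = 1.
(y4') alone gives y4 = 0.
(y2) alone gives y2 = 1.
(y5) alone gives y5 = 1.
(y6') alone gives y6 = 0.
(y1') alone gives y1 = 0.
Every clause now holds.

y1 ↦ 0, y2 ↦ 1, y3 ↦ 1, y4 ↦ 0, y5 ↦ 1, y6 ↦ 0, y7 ↦ 1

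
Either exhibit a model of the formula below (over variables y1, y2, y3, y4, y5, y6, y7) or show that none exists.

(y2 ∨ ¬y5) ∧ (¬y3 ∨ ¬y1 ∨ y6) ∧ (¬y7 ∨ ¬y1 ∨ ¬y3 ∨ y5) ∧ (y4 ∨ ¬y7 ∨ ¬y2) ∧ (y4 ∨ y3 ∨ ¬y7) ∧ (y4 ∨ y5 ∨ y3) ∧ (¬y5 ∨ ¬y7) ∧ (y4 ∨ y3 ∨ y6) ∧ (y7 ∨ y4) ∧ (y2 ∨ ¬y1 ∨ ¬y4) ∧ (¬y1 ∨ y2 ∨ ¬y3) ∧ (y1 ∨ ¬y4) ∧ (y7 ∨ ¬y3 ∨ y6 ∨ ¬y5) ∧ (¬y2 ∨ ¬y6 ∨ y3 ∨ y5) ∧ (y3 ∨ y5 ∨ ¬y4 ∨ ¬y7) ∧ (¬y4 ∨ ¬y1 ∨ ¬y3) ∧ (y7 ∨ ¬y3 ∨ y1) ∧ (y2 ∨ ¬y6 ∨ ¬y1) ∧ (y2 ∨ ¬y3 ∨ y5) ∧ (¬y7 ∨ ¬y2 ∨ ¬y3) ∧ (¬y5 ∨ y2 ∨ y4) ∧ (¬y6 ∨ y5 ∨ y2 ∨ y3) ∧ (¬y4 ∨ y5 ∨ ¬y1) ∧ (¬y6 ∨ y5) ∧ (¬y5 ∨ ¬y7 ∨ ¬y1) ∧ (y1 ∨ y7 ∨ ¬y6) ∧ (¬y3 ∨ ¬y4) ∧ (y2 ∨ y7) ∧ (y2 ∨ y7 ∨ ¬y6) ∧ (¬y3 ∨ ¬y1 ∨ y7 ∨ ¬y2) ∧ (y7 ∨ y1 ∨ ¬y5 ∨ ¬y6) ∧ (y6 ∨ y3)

y1=True, y2=True, y3=False, y4=True, y5=True, y6=True, y7=False

Branch on y2: set y2 = True.
Branch on y4: set y4 = True.
The clause (y1) is unit, so y1 = True.
The clause (¬y3) is unit, so y3 = False.
The clause (y5) is unit, so y5 = True.
The clause (¬y7) is unit, so y7 = False.
The clause (y6) is unit, so y6 = True.
Every clause now holds.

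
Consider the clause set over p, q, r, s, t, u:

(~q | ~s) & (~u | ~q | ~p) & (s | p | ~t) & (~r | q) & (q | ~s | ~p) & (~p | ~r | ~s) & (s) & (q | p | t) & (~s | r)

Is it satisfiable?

(s) alone gives s = 1.
(~q) alone gives q = 0.
(~r) alone gives r = 0.
That conflicts with the unit clause (r).
No assignment satisfies every clause.

Unsatisfiable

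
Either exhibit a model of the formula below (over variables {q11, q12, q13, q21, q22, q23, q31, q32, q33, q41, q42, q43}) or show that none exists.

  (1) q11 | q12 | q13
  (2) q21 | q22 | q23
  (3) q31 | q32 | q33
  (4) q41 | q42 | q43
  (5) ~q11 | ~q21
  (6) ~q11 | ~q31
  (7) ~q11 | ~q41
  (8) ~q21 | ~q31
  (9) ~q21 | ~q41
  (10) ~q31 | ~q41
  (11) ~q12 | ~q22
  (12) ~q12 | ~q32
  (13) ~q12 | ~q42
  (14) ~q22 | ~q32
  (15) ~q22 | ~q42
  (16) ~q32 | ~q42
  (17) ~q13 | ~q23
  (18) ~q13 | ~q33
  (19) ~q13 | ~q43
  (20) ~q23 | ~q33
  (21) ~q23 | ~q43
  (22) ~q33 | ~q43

Branch on q11: set q11 = 0.
Branch on q12: set q12 = 1.
The clause (~q22) is unit, so q22 = 0.
The clause (~q32) is unit, so q32 = 0.
The clause (~q42) is unit, so q42 = 0.
Branch on q21: set q21 = 1.
The clause (~q31) is unit, so q31 = 0.
The clause (q33) is unit, so q33 = 1.
The clause (~q41) is unit, so q41 = 0.
The clause (q43) is unit, so q43 = 1.
That conflicts with the unit clause (~q43).
So q21 must be the other value — set q21 = 0.
The clause (q23) is unit, so q23 = 1.
The clause (~q13) is unit, so q13 = 0.
The clause (~q33) is unit, so q33 = 0.
The clause (q31) is unit, so q31 = 1.
The clause (~q41) is unit, so q41 = 0.
The clause (q43) is unit, so q43 = 1.
That conflicts with the unit clause (~q43).
Neither q21 = 1 nor q21 = 0 works.
So q12 must be the other value — set q12 = 0.
The clause (q13) is unit, so q13 = 1.
The clause (~q23) is unit, so q23 = 0.
The clause (~q33) is unit, so q33 = 0.
The clause (~q43) is unit, so q43 = 0.
Branch on q21: set q21 = 1.
The clause (~q31) is unit, so q31 = 0.
The clause (q32) is unit, so q32 = 1.
The clause (~q41) is unit, so q41 = 0.
The clause (q42) is unit, so q42 = 1.
That conflicts with the unit clause (~q42).
So q21 must be the other value — set q21 = 0.
The clause (q22) is unit, so q22 = 1.
The clause (~q32) is unit, so q32 = 0.
The clause (q31) is unit, so q31 = 1.
The clause (~q41) is unit, so q41 = 0.
The clause (q42) is unit, so q42 = 1.
That conflicts with the unit clause (~q42).
Neither q21 = 1 nor q21 = 0 works.
Neither q12 = 1 nor q12 = 0 works.
So q11 must be the other value — set q11 = 1.
The clause (~q21) is unit, so q21 = 0.
The clause (~q31) is unit, so q31 = 0.
The clause (~q41) is unit, so q41 = 0.
Branch on q22: set q22 = 1.
The clause (~q12) is unit, so q12 = 0.
The clause (~q32) is unit, so q32 = 0.
The clause (q33) is unit, so q33 = 1.
The clause (~q42) is unit, so q42 = 0.
The clause (q43) is unit, so q43 = 1.
That conflicts with the unit clause (~q43).
So q22 must be the other value — set q22 = 0.
The clause (q23) is unit, so q23 = 1.
The clause (~q13) is unit, so q13 = 0.
The clause (~q33) is unit, so q33 = 0.
The clause (q32) is unit, so q32 = 1.
The clause (~q12) is unit, so q12 = 0.
The clause (~q42) is unit, so q42 = 0.
The clause (q43) is unit, so q43 = 1.
That conflicts with the unit clause (~q43).
Neither q22 = 1 nor q22 = 0 works.
Neither q11 = 1 nor q11 = 0 works.

UNSATISFIABLE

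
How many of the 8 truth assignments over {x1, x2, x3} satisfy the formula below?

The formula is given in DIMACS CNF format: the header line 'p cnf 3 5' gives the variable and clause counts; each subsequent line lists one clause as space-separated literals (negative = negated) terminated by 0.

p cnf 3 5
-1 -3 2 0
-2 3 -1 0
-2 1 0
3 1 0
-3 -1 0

2

There are 2^3 = 8 truth assignments over (x1, x2, x3).
Check each against the 5 clauses (columns in the order x1, x2, x3):
  F F F  ✗ fails (x3 ∨ x1)
  F F T  ✓ satisfies all
  F T F  ✗ fails (¬x2 ∨ x1)
  F T T  ✗ fails (¬x2 ∨ x1)
  T F F  ✓ satisfies all
  T F T  ✗ fails (¬x1 ∨ ¬x3 ∨ x2)
  T T F  ✗ fails (¬x2 ∨ x3 ∨ ¬x1)
  T T T  ✗ fails (¬x3 ∨ ¬x1)
2 of the 8 rows are models.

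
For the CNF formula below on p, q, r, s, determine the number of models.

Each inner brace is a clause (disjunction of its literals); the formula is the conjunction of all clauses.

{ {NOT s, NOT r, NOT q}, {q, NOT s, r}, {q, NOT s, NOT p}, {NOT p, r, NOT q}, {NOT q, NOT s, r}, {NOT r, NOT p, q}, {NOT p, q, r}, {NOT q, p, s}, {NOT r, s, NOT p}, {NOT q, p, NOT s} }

3

There are 2^4 = 16 truth assignments over (p, q, r, s).
Check each against the 10 clauses (columns in the order p, q, r, s):
  F F F F  ✓ satisfies all
  F F F T  ✗ fails (q OR NOT s OR r)
  F F T F  ✓ satisfies all
  F F T T  ✓ satisfies all
  F T F F  ✗ fails (NOT q OR p OR s)
  F T F T  ✗ fails (NOT q OR NOT s OR r)
  F T T F  ✗ fails (NOT q OR p OR s)
  F T T T  ✗ fails (NOT s OR NOT r OR NOT q)
  T F F F  ✗ fails (NOT p OR q OR r)
  T F F T  ✗ fails (q OR NOT s OR r)
  T F T F  ✗ fails (NOT r OR NOT p OR q)
  T F T T  ✗ fails (q OR NOT s OR NOT p)
  T T F F  ✗ fails (NOT p OR r OR NOT q)
  T T F T  ✗ fails (NOT p OR r OR NOT q)
  T T T F  ✗ fails (NOT r OR s OR NOT p)
  T T T T  ✗ fails (NOT s OR NOT r OR NOT q)
3 of the 16 rows are models.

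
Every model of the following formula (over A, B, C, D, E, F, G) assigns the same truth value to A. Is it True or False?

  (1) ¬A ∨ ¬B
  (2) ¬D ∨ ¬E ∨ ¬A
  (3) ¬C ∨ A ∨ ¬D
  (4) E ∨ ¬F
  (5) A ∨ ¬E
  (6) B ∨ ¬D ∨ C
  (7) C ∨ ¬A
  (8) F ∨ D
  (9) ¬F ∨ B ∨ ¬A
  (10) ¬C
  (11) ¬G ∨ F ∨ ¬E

Suppose A = True.
From the singleton clause (¬B), B = False.
From the singleton clause (C), C = True.
That conflicts with the unit clause (¬C).
So every satisfying assignment has A = False.

False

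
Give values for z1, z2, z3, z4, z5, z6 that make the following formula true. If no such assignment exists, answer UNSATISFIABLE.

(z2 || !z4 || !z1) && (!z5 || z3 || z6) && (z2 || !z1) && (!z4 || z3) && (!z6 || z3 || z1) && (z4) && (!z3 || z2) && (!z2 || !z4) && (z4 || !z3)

(z4) alone gives z4 = true.
(z3) alone gives z3 = true.
(z2) alone gives z2 = true.
That conflicts with the unit clause (!z2).

UNSATISFIABLE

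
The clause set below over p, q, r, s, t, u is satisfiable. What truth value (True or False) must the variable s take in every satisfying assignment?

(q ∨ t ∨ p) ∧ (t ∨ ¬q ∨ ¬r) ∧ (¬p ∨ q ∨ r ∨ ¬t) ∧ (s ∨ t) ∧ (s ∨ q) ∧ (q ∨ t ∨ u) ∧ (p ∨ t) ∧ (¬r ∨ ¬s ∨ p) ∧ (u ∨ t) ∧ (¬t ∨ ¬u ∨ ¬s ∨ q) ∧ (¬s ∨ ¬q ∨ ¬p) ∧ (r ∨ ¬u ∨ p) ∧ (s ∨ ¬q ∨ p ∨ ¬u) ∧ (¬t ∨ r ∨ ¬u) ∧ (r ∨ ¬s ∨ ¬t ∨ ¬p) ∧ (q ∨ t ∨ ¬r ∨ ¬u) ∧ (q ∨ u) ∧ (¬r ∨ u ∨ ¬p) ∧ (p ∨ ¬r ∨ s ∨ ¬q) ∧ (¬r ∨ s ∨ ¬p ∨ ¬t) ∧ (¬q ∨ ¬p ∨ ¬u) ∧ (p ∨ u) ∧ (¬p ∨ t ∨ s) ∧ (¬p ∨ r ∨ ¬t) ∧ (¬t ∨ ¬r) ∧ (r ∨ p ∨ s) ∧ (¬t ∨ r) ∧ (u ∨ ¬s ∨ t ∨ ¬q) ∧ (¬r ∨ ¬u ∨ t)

True

Suppose s = False.
The clause (t) is unit, so t = True.
The clause (q) is unit, so q = True.
The clause (¬r) is unit, so r = False.
Now (r) is unsatisfied and unit — conflict.
So every satisfying assignment has s = True.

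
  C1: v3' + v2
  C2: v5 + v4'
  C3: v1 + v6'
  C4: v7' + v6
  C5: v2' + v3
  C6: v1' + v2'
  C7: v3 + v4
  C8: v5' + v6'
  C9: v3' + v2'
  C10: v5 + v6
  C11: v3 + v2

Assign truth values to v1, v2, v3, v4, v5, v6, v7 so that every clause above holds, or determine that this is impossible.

Case v3 = 0:
Unit clause (v2') forces v2 = 0.
That conflicts with the unit clause (v2).
That branch fails; take v3 = 1 instead.
Unit clause (v2) forces v2 = 1.
That conflicts with the unit clause (v2').
Both values of v3 lead to a conflict.

UNSATISFIABLE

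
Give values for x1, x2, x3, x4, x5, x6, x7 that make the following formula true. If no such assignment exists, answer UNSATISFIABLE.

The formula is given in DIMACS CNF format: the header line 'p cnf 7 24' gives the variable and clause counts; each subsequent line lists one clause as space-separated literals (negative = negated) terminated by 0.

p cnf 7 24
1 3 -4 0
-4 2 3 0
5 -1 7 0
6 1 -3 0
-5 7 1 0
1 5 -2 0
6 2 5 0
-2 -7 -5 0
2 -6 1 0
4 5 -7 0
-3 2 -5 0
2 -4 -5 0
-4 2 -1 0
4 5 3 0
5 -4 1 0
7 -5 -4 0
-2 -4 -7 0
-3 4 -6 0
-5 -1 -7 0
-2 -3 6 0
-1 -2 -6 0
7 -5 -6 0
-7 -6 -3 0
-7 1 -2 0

x1=True; x2=True; x3=False; x4=False; x5=True; x6=False; x7=False

Suppose x1 = True.
Suppose x5 = True.
(¬x7) alone gives x7 = False.
(¬x4) alone gives x4 = False.
(¬x6) alone gives x6 = False.
Suppose x3 = False.
All clauses hold; x2 can take either value.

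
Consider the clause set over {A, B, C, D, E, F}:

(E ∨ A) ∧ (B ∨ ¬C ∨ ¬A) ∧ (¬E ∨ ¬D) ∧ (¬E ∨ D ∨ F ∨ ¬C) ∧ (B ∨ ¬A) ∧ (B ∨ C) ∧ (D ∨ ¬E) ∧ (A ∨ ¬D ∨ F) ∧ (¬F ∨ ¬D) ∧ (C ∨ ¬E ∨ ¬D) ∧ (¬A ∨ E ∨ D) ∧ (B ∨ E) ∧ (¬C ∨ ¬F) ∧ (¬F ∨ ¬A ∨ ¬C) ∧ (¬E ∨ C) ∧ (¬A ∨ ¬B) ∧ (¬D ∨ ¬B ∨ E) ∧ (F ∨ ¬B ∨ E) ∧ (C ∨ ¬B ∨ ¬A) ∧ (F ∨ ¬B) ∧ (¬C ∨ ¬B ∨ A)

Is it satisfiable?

Unsatisfiable

Suppose E = True.
(¬D) alone gives D = False.
That conflicts with the unit clause (D).
That branch fails; take E = False instead.
(A) alone gives A = True.
(B) alone gives B = True.
That conflicts with the unit clause (¬B).
Both values of E lead to a conflict.
No assignment satisfies every clause.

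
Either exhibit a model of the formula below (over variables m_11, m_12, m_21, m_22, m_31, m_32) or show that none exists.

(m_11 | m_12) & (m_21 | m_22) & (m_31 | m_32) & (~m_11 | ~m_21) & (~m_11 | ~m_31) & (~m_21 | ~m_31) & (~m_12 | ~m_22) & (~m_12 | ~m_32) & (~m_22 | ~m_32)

Try m_11 = 1.
(~m_21) alone gives m_21 = 0.
(m_22) alone gives m_22 = 1.
(~m_31) alone gives m_31 = 0.
(m_32) alone gives m_32 = 1.
But (~m_32) is also a unit clause — contradiction.
Undo m_11 and try m_11 = 0.
(m_12) alone gives m_12 = 1.
(~m_22) alone gives m_22 = 0.
(m_21) alone gives m_21 = 1.
(~m_31) alone gives m_31 = 0.
(m_32) alone gives m_32 = 1.
But (~m_32) is also a unit clause — contradiction.
Neither m_11 = 1 nor m_11 = 0 works.

UNSATISFIABLE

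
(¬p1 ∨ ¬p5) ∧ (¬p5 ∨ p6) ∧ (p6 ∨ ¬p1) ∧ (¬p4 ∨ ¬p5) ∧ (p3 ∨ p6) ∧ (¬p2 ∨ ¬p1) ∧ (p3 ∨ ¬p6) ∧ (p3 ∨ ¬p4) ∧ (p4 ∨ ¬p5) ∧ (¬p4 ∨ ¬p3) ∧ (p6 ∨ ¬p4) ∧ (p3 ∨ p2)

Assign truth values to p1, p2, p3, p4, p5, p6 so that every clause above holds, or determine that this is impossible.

p1 ↦ False, p2 ↦ False, p3 ↦ True, p4 ↦ False, p5 ↦ False, p6 ↦ True

Suppose p1 = False.
Suppose p5 = False.
Suppose p3 = True.
From the singleton clause (¬p4), p4 = False.
All clauses hold; p2, p6 can take either value.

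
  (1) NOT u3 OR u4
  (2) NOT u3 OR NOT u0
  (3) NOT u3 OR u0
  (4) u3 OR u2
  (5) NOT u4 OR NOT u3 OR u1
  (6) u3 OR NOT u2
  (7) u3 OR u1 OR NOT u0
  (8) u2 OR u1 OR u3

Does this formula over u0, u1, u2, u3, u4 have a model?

Branch on u3: set u3 = false.
Unit clause (u2) forces u2 = true.
That conflicts with the unit clause (NOT u2).
So u3 must be the other value — set u3 = true.
Unit clause (u4) forces u4 = true.
Unit clause (NOT u0) forces u0 = false.
That conflicts with the unit clause (u0).
Both values of u3 lead to a conflict.
No assignment satisfies every clause.

No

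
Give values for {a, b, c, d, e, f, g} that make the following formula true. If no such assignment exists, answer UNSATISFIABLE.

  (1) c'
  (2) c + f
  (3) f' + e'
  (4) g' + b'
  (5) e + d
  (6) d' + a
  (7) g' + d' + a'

(c') alone gives c = 0.
(f) alone gives f = 1.
(e') alone gives e = 0.
(d) alone gives d = 1.
(a) alone gives a = 1.
(g') alone gives g = 0.
No clause remains; b is free.

a: 1; b: 1; c: 0; d: 1; e: 0; f: 1; g: 0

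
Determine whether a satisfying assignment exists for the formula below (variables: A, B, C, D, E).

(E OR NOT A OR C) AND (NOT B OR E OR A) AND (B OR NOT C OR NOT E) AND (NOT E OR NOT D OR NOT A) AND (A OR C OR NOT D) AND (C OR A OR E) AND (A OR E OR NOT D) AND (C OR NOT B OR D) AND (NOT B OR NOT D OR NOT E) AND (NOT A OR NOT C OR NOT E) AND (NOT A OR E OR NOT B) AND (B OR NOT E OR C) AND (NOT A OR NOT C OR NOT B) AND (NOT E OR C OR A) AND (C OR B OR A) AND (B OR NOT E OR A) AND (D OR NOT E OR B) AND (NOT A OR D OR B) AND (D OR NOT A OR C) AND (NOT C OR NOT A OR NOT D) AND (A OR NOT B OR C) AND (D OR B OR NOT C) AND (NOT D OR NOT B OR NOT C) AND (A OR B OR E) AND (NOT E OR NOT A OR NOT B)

Case E = true:
Case B = true:
From the singleton clause (NOT D), D = false.
From the singleton clause (C), C = true.
From the singleton clause (NOT A), A = false.
All clauses are satisfied.
A satisfying assignment: A ↦ false, B ↦ true, C ↦ true, D ↦ false, E ↦ true.

Satisfiable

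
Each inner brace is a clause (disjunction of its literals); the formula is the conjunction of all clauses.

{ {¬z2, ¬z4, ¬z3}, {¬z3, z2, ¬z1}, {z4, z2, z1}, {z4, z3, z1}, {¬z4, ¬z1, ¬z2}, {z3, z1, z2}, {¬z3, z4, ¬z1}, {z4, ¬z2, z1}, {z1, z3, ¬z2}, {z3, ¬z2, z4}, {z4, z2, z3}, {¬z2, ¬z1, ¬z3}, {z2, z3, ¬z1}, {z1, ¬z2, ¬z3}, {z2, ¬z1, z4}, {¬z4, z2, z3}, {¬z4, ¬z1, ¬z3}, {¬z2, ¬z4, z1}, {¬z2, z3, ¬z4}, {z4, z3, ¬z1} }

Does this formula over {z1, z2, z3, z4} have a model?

Try z2 = False.
Try z3 = True.
The clause (¬z1) is unit, so z1 = False.
The clause (z4) is unit, so z4 = True.
This assignment satisfies each clause.
A satisfying assignment: z1=False; z2=False; z3=True; z4=True.

Yes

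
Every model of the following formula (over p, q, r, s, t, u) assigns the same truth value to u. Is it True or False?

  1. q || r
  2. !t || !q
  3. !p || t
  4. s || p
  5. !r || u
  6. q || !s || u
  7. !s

True

Suppose u = false.
The clause (!r) is unit, so r = false.
The clause (q) is unit, so q = true.
The clause (!t) is unit, so t = false.
The clause (!p) is unit, so p = false.
The clause (s) is unit, so s = true.
But (!s) is also a unit clause — contradiction.
So every satisfying assignment has u = True.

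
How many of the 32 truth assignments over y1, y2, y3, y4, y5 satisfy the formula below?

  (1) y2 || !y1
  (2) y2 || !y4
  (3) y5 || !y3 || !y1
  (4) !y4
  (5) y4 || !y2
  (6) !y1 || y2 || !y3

4

There are 2^5 = 32 truth assignments over (y1, y2, y3, y4, y5).
Split on y3. With y3 = true, the clauses containing y3 are satisfied and !y3 drops from the rest; 2 of the 2^4 = 16 assignments to the other variables satisfy what remains.
With y3 = false, by the same count on the reduced clause set, 2 assignments work.
(One model: y1=F, y2=F, y3=F, y4=F, y5=F.)
Total: 2 + 2 = 4.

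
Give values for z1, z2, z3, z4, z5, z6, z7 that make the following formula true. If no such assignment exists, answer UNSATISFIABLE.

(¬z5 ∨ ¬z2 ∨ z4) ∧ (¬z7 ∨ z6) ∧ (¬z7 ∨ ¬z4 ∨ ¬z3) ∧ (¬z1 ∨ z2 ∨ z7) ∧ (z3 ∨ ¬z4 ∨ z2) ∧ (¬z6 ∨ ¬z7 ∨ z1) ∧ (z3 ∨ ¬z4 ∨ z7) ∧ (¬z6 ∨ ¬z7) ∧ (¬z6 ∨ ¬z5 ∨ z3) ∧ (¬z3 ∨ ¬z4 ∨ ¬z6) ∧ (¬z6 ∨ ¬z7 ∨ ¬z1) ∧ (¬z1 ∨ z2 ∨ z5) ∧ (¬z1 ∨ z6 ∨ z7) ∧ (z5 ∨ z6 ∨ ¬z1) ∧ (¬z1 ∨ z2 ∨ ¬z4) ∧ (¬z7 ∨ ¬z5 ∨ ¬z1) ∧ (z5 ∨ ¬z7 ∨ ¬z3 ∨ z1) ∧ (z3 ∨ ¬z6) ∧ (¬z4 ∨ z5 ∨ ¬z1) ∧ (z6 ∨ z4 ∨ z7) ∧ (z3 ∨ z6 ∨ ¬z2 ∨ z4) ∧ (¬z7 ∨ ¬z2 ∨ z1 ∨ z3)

Try z7 = False.
Try z1 = True.
Unit clause (z2) forces z2 = True.
Unit clause (z6) forces z6 = True.
Unit clause (z3) forces z3 = True.
Unit clause (¬z4) forces z4 = False.
Unit clause (¬z5) forces z5 = False.
Every clause now holds.

z1=True; z2=True; z3=True; z4=False; z5=False; z6=True; z7=False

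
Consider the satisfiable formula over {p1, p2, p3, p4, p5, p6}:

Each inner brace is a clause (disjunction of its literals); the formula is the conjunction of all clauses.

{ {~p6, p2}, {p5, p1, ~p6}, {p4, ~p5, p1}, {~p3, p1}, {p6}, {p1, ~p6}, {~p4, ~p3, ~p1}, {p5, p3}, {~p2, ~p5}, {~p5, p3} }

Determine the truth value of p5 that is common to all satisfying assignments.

Suppose p5 = 1.
(p6) alone gives p6 = 1.
(p2) alone gives p2 = 1.
Now (~p2) is unsatisfied and unit — conflict.
So every satisfying assignment has p5 = False.

False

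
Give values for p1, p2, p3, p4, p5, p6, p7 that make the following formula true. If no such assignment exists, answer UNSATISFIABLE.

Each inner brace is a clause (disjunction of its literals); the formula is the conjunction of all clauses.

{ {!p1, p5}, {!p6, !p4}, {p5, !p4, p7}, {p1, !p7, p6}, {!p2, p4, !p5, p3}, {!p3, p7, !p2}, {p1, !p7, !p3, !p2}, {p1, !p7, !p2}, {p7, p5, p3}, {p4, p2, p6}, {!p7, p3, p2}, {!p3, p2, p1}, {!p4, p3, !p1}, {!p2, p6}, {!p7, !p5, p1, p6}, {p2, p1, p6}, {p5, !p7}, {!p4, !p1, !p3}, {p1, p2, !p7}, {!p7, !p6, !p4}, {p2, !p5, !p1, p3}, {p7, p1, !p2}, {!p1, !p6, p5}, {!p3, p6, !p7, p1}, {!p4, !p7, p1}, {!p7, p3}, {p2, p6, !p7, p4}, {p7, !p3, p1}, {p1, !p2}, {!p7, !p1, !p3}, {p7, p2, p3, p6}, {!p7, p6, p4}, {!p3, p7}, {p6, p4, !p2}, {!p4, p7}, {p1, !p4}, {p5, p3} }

Suppose p1 = false.
From the singleton clause (!p2), p2 = false.
From the singleton clause (!p3), p3 = false.
From the singleton clause (!p7), p7 = false.
From the singleton clause (p5), p5 = true.
From the singleton clause (p6), p6 = true.
From the singleton clause (!p4), p4 = false.
All clauses are satisfied.

p1 ↦ false,  p2 ↦ false,  p3 ↦ false,  p4 ↦ false,  p5 ↦ true,  p6 ↦ true,  p7 ↦ false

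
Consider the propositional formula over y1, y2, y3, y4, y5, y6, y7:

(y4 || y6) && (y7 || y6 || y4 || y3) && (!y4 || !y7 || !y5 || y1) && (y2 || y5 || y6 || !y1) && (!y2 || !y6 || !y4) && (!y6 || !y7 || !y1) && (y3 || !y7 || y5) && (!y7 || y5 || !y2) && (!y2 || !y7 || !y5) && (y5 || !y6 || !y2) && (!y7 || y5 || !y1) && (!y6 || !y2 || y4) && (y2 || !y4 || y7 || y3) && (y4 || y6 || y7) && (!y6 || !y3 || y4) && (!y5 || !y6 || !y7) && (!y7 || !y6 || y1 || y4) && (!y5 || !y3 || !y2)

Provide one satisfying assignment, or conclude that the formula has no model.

y1: false,  y2: false,  y3: true,  y4: true,  y5: false,  y6: true,  y7: false

Try y4 = true.
Try y2 = false.
Try y7 = false.
Unit clause (y3) forces y3 = true.
Try y5 = false.
Try y6 = true.
All clauses hold; y1 can take either value.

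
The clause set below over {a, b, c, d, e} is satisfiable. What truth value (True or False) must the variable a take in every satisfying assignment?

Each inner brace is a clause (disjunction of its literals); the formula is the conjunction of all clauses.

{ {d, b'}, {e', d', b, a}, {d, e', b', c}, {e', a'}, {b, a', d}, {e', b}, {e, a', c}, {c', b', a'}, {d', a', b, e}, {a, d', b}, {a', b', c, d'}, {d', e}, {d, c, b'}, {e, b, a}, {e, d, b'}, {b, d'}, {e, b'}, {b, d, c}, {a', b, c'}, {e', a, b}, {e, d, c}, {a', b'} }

False

Suppose a = 1.
Unit clause (e') forces e = 0.
Unit clause (c) forces c = 1.
Unit clause (b') forces b = 0.
But (b) is also a unit clause — contradiction.
So every satisfying assignment has a = False.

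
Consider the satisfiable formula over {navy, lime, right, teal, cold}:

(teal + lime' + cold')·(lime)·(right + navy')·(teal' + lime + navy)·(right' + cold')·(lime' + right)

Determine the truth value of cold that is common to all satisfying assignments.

False

Suppose cold = 1.
The clause (lime) is unit, so lime = 1.
The clause (teal) is unit, so teal = 1.
The clause (right') is unit, so right = 0.
That conflicts with the unit clause (right).
So every satisfying assignment has cold = False.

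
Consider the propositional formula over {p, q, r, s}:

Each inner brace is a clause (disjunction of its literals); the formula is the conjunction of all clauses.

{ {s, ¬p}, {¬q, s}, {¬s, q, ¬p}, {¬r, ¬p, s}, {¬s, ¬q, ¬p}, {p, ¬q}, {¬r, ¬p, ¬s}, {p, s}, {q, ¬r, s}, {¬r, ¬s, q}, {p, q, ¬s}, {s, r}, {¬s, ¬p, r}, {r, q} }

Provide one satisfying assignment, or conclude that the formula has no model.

Case s = True:
Case q = True:
(¬p) alone gives p = False.
That conflicts with the unit clause (p).
So q must be the other value — set q = False.
(¬p) alone gives p = False.
That conflicts with the unit clause (p).
Neither q = True nor q = False works.
So s must be the other value — set s = False.
(¬p) alone gives p = False.
That conflicts with the unit clause (p).
Neither s = True nor s = False works.

UNSATISFIABLE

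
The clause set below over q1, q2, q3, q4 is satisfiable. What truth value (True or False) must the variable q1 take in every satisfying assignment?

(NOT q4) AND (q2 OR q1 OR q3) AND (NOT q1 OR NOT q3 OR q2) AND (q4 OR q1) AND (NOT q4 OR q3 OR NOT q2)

Suppose q1 = false.
(NOT q4) alone gives q4 = false.
Now (q4) is unsatisfied and unit — conflict.
So every satisfying assignment has q1 = True.

True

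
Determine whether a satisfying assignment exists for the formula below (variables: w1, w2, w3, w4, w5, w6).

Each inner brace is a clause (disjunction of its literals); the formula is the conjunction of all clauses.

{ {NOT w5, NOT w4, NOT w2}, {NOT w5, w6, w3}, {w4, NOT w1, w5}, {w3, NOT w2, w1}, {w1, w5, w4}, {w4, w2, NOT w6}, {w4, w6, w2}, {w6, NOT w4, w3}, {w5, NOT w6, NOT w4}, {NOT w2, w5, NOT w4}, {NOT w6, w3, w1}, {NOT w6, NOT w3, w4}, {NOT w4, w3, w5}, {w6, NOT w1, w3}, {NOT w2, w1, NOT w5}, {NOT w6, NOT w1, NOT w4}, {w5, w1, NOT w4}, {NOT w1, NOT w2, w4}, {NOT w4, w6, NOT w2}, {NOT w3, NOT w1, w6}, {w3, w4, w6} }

Branch on w5: set w5 = true.
Branch on w4: set w4 = true.
From the singleton clause (NOT w2), w2 = false.
Branch on w6: set w6 = false.
From the singleton clause (w3), w3 = true.
From the singleton clause (NOT w1), w1 = false.
This assignment satisfies each clause.
A satisfying assignment: w1=false, w2=false, w3=true, w4=true, w5=true, w6=false.

Satisfiable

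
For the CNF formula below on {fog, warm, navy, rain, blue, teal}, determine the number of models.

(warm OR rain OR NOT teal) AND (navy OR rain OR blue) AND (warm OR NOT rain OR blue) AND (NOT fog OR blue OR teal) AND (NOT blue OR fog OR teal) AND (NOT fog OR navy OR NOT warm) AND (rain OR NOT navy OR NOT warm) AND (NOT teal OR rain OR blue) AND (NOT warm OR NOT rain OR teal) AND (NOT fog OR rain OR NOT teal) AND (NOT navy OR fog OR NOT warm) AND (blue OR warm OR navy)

14

There are 2^6 = 64 truth assignments over (fog, warm, navy, rain, blue, teal).
Split on fog. With fog = true, the clauses containing fog are satisfied and NOT fog drops from the rest; 8 of the 2^5 = 32 assignments to the other variables satisfy what remains.
With fog = false, by the same count on the reduced clause set, 6 assignments work.
(One model: fog=F, warm=F, navy=F, rain=T, blue=T, teal=T.)
Total: 8 + 6 = 14.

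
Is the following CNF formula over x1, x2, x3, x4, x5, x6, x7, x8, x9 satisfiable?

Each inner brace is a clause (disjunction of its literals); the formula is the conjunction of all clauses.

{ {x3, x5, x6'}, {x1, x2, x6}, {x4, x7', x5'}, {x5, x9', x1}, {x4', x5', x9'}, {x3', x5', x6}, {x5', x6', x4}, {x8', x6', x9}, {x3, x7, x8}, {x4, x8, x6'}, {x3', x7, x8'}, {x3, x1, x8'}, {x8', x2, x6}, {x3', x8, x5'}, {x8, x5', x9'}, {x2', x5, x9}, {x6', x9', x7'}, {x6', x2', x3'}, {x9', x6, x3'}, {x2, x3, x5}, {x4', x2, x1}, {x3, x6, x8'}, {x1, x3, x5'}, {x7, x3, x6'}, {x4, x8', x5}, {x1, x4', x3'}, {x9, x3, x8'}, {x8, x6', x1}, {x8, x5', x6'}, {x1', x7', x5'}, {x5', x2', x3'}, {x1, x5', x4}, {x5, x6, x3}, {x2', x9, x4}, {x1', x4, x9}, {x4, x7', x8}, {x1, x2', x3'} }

Satisfiable

Branch on x3: set x3 = 1.
Branch on x5: set x5 = 0.
Branch on x9: set x9 = 0.
The clause (x2') is unit, so x2 = 0.
Branch on x1: set x1 = 1.
The clause (x4) is unit, so x4 = 1.
Branch on x8: set x8 = 0.
Every clause is now satisfied; x6, x7 are unconstrained.
A satisfying assignment: x1 ↦ 1; x2 ↦ 0; x3 ↦ 1; x4 ↦ 1; x5 ↦ 0; x6 ↦ 0; x7 ↦ 0; x8 ↦ 0; x9 ↦ 0.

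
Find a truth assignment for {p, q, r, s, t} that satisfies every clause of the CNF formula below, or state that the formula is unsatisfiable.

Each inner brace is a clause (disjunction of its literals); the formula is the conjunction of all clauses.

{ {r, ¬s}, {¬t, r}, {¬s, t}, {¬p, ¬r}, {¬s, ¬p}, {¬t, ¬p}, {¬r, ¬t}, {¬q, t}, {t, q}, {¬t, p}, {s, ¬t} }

UNSATISFIABLE

Try r = True.
(¬p) alone gives p = False.
(¬t) alone gives t = False.
(¬s) alone gives s = False.
(¬q) alone gives q = False.
But (q) is also a unit clause — contradiction.
So r must be the other value — set r = False.
(¬s) alone gives s = False.
(¬t) alone gives t = False.
(¬q) alone gives q = False.
But (q) is also a unit clause — contradiction.
Neither r = True nor r = False works.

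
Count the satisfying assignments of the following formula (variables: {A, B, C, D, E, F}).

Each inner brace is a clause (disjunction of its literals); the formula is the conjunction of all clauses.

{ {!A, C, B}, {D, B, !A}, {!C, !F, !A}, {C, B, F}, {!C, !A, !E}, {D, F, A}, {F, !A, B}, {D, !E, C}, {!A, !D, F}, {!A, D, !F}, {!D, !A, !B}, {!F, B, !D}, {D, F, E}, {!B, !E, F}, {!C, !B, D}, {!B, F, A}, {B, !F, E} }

There are 2^6 = 64 truth assignments over (A, B, C, D, E, F).
Split on D. With D = true, the clauses containing D are satisfied and !D drops from the rest; 6 of the 2^5 = 32 assignments to the other variables satisfy what remains.
With D = false, by the same count on the reduced clause set, 2 assignments work.
(One model: A=F, B=F, C=T, D=F, E=T, F=T.)
Total: 6 + 2 = 8.

8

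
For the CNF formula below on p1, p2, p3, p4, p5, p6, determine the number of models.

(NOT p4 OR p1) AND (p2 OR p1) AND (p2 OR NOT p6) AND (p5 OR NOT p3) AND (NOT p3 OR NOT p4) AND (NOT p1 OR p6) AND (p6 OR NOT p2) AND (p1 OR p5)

There are 2^6 = 64 truth assignments over (p1, p2, p3, p4, p5, p6).
Split on p5. With p5 = true, the clauses containing p5 are satisfied and NOT p5 drops from the rest; 5 of the 2^5 = 32 assignments to the other variables satisfy what remains.
With p5 = false, by the same count on the reduced clause set, 2 assignments work.
(One model: p1=F, p2=T, p3=F, p4=F, p5=T, p6=T.)
Total: 5 + 2 = 7.

7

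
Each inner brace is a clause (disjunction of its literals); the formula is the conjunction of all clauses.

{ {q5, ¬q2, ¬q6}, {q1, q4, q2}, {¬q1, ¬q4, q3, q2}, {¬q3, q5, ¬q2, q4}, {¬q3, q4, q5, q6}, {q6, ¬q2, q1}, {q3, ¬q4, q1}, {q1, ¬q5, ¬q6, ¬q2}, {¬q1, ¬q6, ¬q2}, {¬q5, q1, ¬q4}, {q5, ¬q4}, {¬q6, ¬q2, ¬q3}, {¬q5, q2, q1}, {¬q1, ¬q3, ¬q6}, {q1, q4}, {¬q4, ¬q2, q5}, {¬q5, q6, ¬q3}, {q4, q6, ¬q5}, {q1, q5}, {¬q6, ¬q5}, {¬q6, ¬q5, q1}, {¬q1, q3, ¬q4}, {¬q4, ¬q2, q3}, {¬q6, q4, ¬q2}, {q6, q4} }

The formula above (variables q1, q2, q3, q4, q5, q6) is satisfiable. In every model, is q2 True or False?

Suppose q2 = True.
Suppose q5 = True.
(¬q6) alone gives q6 = False.
(q1) alone gives q1 = True.
(¬q3) alone gives q3 = False.
(q4) alone gives q4 = True.
That conflicts with the unit clause (¬q4).
Undo q5 and try q5 = False.
(¬q6) alone gives q6 = False.
(q1) alone gives q1 = True.
(¬q4) alone gives q4 = False.
That conflicts with the unit clause (q4).
Either choice for q5 ends in contradiction.
So every satisfying assignment has q2 = False.

False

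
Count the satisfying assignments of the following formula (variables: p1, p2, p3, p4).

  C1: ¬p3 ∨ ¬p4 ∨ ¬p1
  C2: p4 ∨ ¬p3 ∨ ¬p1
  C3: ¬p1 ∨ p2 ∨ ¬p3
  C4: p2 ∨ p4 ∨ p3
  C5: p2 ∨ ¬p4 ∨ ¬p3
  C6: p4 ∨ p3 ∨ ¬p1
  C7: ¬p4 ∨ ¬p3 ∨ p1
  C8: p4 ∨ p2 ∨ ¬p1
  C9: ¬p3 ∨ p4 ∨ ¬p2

6

There are 2^4 = 16 truth assignments over (p1, p2, p3, p4).
Split on p1. With p1 = True, the clauses containing p1 are satisfied and ¬p1 drops from the rest; 2 of the 2^3 = 8 assignments to the other variables satisfy what remains.
With p1 = False, by the same count on the reduced clause set, 4 assignments work.
(One model: p1=F, p2=F, p3=F, p4=T.)
Total: 2 + 4 = 6.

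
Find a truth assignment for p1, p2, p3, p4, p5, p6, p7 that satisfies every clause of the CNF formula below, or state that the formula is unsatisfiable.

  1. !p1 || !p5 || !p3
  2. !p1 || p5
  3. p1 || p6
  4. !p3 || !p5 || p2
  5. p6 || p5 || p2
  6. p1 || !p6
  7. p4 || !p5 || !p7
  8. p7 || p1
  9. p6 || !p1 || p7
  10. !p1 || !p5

Branch on p1: set p1 = false.
The clause (p6) is unit, so p6 = true.
That conflicts with the unit clause (!p6).
Backtrack on p1: now try p1 = true.
The clause (p5) is unit, so p5 = true.
That conflicts with the unit clause (!p5).
Either choice for p1 ends in contradiction.

UNSATISFIABLE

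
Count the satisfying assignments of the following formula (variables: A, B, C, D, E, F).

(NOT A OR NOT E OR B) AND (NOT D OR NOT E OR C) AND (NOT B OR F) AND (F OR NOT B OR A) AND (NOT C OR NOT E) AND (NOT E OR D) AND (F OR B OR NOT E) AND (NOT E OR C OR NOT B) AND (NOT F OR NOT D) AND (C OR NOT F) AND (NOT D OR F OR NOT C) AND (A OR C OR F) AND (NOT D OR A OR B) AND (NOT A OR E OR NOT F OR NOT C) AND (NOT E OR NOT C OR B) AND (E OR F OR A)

There are 2^6 = 64 truth assignments over (A, B, C, D, E, F).
Split on B. With B = true, the clauses containing B are satisfied and NOT B drops from the rest; 1 of the 2^5 = 32 assignments to the other variables satisfy what remains.
With B = false, by the same count on the reduced clause set, 4 assignments work.
(One model: A=F, B=F, C=T, D=F, E=F, F=T.)
Total: 1 + 4 = 5.

5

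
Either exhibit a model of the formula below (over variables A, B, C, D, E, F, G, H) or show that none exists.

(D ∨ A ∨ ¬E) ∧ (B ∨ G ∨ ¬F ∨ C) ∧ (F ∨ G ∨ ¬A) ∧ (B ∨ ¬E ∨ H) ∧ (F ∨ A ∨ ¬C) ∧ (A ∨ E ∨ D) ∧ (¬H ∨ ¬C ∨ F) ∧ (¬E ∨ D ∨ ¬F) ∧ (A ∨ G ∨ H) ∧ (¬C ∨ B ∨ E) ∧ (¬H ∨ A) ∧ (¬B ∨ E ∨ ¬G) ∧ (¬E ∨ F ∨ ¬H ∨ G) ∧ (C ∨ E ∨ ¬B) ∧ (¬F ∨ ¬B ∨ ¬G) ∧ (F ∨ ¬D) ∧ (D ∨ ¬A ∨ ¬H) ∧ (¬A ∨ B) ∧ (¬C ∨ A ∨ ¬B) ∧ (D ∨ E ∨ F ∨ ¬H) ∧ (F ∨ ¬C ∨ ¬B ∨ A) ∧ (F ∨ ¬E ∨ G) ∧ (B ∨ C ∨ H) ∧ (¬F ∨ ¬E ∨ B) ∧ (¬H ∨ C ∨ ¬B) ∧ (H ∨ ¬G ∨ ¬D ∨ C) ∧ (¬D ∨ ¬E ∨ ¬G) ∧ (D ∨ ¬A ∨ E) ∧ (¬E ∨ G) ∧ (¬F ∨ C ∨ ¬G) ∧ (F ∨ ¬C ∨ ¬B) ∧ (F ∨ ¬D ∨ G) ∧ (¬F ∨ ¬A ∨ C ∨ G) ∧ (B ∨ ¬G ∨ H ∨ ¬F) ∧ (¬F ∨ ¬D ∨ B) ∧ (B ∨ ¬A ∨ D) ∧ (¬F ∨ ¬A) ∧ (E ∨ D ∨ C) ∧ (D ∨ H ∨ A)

A: True,  B: True,  C: False,  D: False,  E: True,  F: False,  G: True,  H: False

Try H = False.
Try B = True.
Try A = True.
Unit clause (¬F) forces F = False.
Unit clause (G) forces G = True.
Unit clause (E) forces E = True.
Unit clause (¬D) forces D = False.
Unit clause (¬C) forces C = False.
All clauses are satisfied.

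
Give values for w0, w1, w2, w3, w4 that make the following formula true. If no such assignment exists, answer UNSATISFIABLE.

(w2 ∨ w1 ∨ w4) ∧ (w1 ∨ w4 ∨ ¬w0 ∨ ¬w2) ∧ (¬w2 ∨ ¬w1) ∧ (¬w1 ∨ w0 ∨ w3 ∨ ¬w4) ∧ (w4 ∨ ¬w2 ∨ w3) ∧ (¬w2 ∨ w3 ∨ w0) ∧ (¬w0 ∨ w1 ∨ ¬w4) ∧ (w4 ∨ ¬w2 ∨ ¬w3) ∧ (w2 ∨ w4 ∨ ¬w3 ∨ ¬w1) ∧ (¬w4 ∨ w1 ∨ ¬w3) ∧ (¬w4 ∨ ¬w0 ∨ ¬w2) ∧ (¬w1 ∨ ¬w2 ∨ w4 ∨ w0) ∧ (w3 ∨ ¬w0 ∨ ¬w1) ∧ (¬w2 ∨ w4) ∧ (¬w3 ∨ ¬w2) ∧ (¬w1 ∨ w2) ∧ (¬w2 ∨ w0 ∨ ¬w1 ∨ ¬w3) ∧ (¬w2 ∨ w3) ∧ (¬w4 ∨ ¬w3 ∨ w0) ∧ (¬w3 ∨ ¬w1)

w0=False, w1=False, w2=False, w3=False, w4=True

Suppose w2 = False.
Unit clause (¬w1) forces w1 = False.
Unit clause (w4) forces w4 = True.
Unit clause (¬w0) forces w0 = False.
Unit clause (¬w3) forces w3 = False.
Every clause now holds.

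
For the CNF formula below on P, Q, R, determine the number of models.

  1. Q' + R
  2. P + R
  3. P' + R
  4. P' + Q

3

There are 2^3 = 8 truth assignments over (P, Q, R).
Check each against the 4 clauses (columns in the order P, Q, R):
  F F F  ✗ fails (P + R)
  F F T  ✓ satisfies all
  F T F  ✗ fails (Q' + R)
  F T T  ✓ satisfies all
  T F F  ✗ fails (P' + R)
  T F T  ✗ fails (P' + Q)
  T T F  ✗ fails (Q' + R)
  T T T  ✓ satisfies all
3 of the 8 rows are models.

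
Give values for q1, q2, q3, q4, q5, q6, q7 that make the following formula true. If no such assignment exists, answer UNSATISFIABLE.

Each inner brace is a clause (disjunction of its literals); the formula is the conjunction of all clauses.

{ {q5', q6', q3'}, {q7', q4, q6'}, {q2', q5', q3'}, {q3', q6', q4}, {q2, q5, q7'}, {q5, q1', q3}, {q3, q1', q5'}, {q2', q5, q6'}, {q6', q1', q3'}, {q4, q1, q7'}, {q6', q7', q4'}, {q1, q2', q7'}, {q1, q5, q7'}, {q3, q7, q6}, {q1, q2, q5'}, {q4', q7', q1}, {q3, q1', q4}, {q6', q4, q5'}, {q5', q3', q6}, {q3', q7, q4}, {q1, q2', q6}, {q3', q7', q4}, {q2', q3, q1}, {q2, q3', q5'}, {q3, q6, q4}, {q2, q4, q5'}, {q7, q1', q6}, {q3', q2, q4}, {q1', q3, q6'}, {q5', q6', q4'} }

Try q5 = 0.
Try q2 = 0.
Unit clause (q7') forces q7 = 0.
Try q1 = 0.
Try q3 = 1.
Unit clause (q4) forces q4 = 1.
No clause remains; q6 is free.

q1 ↦ 0; q2 ↦ 0; q3 ↦ 1; q4 ↦ 1; q5 ↦ 0; q6 ↦ 0; q7 ↦ 0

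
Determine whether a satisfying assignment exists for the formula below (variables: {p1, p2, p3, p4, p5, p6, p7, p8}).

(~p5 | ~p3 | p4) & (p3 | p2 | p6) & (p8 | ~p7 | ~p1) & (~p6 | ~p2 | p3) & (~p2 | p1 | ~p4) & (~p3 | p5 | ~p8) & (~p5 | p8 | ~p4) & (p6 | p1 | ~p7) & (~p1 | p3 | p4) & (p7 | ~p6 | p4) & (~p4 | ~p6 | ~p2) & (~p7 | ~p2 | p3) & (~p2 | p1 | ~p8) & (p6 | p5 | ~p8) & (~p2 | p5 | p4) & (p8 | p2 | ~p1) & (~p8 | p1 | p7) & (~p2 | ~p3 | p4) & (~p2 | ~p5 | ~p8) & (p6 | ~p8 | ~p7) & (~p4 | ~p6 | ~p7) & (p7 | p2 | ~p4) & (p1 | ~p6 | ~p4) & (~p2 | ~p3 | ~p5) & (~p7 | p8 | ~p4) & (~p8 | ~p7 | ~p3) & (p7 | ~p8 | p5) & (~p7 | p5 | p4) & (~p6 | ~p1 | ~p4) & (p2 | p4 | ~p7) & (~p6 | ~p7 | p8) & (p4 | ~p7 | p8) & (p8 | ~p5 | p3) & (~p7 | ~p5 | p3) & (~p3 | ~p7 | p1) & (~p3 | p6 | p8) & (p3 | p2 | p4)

Suppose p5 = 0.
Suppose p3 = 0.
Suppose p2 = 1.
The clause (~p6) is unit, so p6 = 0.
The clause (~p7) is unit, so p7 = 0.
The clause (~p8) is unit, so p8 = 0.
The clause (p4) is unit, so p4 = 1.
The clause (p1) is unit, so p1 = 1.
This assignment satisfies each clause.
A satisfying assignment: p1=1; p2=1; p3=0; p4=1; p5=0; p6=0; p7=0; p8=0.

Yes, satisfiable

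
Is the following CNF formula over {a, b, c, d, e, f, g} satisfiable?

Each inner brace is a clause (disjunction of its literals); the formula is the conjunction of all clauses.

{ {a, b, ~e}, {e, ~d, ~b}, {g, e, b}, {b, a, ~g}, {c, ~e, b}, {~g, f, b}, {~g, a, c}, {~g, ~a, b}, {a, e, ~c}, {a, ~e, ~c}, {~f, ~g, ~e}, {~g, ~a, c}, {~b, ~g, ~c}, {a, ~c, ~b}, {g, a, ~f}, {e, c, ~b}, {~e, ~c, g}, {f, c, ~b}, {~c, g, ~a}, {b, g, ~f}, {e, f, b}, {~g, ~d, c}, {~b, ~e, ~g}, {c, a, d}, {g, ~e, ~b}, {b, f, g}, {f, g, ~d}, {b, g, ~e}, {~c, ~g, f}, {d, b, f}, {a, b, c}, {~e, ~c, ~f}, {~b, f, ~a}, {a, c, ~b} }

Try a = 1.
Try g = 0.
Unit clause (~c) forces c = 0.
Try e = 1.
Unit clause (b) forces b = 1.
That conflicts with the unit clause (~b).
Backtrack on e: now try e = 0.
Unit clause (b) forces b = 1.
That conflicts with the unit clause (~b).
Neither e = 1 nor e = 0 works.
Backtrack on g: now try g = 1.
Unit clause (b) forces b = 1.
Unit clause (c) forces c = 1.
That conflicts with the unit clause (~c).
Neither g = 1 nor g = 0 works.
Backtrack on a: now try a = 0.
Try b = 1.
Unit clause (~c) forces c = 0.
That conflicts with the unit clause (c).
Backtrack on b: now try b = 0.
Unit clause (~e) forces e = 0.
Unit clause (g) forces g = 1.
That conflicts with the unit clause (~g).
Neither b = 1 nor b = 0 works.
Neither a = 1 nor a = 0 works.
No assignment satisfies every clause.

Unsatisfiable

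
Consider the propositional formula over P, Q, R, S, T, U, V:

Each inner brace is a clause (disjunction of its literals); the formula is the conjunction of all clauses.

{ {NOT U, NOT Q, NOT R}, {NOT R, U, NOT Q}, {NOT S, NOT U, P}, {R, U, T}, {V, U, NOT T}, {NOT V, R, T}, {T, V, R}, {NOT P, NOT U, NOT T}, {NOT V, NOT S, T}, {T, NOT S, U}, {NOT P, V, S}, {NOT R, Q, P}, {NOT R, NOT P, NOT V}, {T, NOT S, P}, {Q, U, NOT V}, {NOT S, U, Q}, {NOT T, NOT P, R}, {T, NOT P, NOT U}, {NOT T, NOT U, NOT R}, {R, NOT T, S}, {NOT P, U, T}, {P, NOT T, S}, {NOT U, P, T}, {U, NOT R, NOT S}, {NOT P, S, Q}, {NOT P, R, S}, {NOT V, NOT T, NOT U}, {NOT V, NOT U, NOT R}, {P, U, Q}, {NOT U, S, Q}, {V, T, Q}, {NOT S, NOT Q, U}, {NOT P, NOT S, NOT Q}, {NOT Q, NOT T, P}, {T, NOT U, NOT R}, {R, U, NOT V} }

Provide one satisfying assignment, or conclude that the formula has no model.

Branch on U: set U = false.
Branch on R: set R = false.
(T) alone gives T = true.
(V) alone gives V = true.
But (NOT V) is also a unit clause — contradiction.
Backtrack on R: now try R = true.
(NOT Q) alone gives Q = false.
(P) alone gives P = true.
(NOT V) alone gives V = false.
(NOT T) alone gives T = false.
But (T) is also a unit clause — contradiction.
Neither R = true nor R = false works.
Backtrack on U: now try U = true.
Branch on Q: set Q = false.
(S) alone gives S = true.
(P) alone gives P = true.
(NOT T) alone gives T = false.
But (T) is also a unit clause — contradiction.
Backtrack on Q: now try Q = true.
(NOT R) alone gives R = false.
Branch on S: set S = false.
(NOT T) alone gives T = false.
(NOT V) alone gives V = false.
But (V) is also a unit clause — contradiction.
Backtrack on S: now try S = true.
(P) alone gives P = true.
But (NOT P) is also a unit clause — contradiction.
Neither S = true nor S = false works.
Neither Q = true nor Q = false works.
Neither U = true nor U = false works.

UNSATISFIABLE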